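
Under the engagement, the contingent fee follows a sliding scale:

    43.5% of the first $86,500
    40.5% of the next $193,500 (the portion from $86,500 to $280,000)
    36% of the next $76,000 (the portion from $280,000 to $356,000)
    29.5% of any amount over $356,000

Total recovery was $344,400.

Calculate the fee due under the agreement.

First $86,500 at 43.5% = $37,627.50
Next $193,500 at 40.5% = $78,367.50
Remaining $64,400 at 36% = $23,184.00
Fee: $37,627.50 + $78,367.50 + $23,184.00 = $139,179.00

$139,179.00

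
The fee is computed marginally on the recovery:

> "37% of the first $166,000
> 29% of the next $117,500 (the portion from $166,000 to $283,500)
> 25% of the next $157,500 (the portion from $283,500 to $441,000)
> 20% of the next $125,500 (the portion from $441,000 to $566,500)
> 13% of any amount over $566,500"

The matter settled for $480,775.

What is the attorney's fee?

First $166,000 at 37% = $61,420.00
Next $117,500 at 29% = $34,075.00
Next $157,500 at 25% = $39,375.00
Remaining $39,775 at 20% = $7,955.00
Fee: $61,420.00 + $34,075.00 + $39,375.00 + $7,955.00 = $142,825.00

$142,825.00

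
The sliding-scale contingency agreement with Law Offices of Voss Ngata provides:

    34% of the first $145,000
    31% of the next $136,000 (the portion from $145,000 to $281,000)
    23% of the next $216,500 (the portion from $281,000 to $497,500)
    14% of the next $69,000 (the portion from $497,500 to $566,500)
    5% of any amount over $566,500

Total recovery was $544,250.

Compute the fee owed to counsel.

First $145,000 at 34% = $49,300.00
Next $136,000 at 31% = $42,160.00
Next $216,500 at 23% = $49,795.00
Remaining $46,750 at 14% = $6,545.00
Fee: $49,300.00 + $42,160.00 + $49,795.00 + $6,545.00 = $147,800.00

$147,800.00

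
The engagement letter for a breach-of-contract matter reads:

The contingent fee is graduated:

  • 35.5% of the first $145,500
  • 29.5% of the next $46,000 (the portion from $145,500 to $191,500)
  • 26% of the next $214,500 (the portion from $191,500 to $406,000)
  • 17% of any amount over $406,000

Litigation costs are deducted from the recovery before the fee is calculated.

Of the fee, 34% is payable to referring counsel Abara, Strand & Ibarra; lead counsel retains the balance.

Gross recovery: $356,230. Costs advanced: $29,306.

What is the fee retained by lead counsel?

Fee base (net of costs): $356,230 − $29,306 = $326,924
First $145,500 at 35.5% = $51,652.50
Next $46,000 at 29.5% = $13,570.00
Remaining $135,424 at 26% = $35,210.24
Fee: $51,652.50 + $13,570.00 + $35,210.24 = $100,432.74
Referral share: 34% of $100,432.74 = $34,147.13; lead counsel retains $100,432.74 − $34,147.13 = $66,285.61.

$66,285.61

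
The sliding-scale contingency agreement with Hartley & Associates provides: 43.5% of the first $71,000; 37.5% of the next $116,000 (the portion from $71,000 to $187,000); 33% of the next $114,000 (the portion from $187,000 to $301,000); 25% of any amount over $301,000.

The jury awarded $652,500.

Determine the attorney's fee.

First $71,000 at 43.5% = $30,885.00
Next $116,000 at 37.5% = $43,500.00
Next $114,000 at 33% = $37,620.00
Remaining $351,500 at 25% = $87,875.00
Fee: $30,885.00 + $43,500.00 + $37,620.00 + $87,875.00 = $199,880.00

$199,880.00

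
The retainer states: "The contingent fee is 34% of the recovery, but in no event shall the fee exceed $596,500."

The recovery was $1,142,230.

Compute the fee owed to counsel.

$388,358.20

34% of $1,142,230 = $388,358.20
That is under the $596,500 cap.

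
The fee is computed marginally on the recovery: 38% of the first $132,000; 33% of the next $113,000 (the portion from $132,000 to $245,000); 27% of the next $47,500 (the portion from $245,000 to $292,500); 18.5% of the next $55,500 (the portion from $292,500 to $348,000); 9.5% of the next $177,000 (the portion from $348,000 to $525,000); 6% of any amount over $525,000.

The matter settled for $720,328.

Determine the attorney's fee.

$139,077.18

First $132,000 at 38% = $50,160.00
Next $113,000 at 33% = $37,290.00
Next $47,500 at 27% = $12,825.00
Next $55,500 at 18.5% = $10,267.50
Next $177,000 at 9.5% = $16,815.00
Remaining $195,328 at 6% = $11,719.68
Fee: $50,160.00 + $37,290.00 + $12,825.00 + $10,267.50 + $16,815.00 + $11,719.68 = $139,077.18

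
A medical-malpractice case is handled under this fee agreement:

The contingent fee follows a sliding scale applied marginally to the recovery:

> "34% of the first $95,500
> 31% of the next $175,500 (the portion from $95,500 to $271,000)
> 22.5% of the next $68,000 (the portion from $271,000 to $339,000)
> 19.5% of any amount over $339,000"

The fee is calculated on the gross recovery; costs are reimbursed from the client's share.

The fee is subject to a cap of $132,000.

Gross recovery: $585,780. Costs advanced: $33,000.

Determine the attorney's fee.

Fee base is the gross recovery, $585,780; costs are reimbursed separately.
First $95,500 at 34% = $32,470.00
Next $175,500 at 31% = $54,405.00
Next $68,000 at 22.5% = $15,300.00
Remaining $246,780 at 19.5% = $48,122.10
Fee: $32,470.00 + $54,405.00 + $15,300.00 + $48,122.10 = $150,297.10
$150,297.10 exceeds the $132,000 cap, so the fee is capped at $132,000.00.

$132,000.00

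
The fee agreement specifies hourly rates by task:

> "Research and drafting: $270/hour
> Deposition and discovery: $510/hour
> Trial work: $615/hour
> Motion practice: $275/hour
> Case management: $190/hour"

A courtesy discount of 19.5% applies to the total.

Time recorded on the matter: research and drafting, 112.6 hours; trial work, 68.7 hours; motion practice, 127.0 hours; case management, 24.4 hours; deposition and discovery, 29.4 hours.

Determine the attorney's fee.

Research and drafting: 112.6 × $270 = $30,402.00
Deposition and discovery: 29.4 × $510 = $14,994.00
Trial work: 68.7 × $615 = $42,250.50
Motion practice: 127.0 × $275 = $34,925.00
Case management: 24.4 × $190 = $4,636.00
Subtotal: $127,207.50
Less 19.5% discount: −$24,805.46
Total: $127,207.50 − $24,805.46 = $102,402.04

$102,402.04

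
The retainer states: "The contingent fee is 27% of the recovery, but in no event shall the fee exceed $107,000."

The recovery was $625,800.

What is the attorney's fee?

27% of $625,800 = $168,966.00
That exceeds the $107,000 cap, so the fee is capped at $107,000.

$107,000.00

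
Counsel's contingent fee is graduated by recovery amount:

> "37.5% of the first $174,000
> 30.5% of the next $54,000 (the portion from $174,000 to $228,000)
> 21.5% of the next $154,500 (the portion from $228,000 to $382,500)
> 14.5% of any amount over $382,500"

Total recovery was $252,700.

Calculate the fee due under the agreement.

$87,030.50

First $174,000 at 37.5% = $65,250.00
Next $54,000 at 30.5% = $16,470.00
Remaining $24,700 at 21.5% = $5,310.50
Fee: $65,250.00 + $16,470.00 + $5,310.50 = $87,030.50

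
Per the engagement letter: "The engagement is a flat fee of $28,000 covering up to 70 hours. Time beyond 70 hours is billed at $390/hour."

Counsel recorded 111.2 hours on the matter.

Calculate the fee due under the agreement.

Flat fee: $28,000.00
Excess hours: 111.2 − 70 = 41.2
Overrun: 41.2 × $390 = $16,068.00
Total: $28,000.00 + $16,068.00 = $44,068.00

$44,068.00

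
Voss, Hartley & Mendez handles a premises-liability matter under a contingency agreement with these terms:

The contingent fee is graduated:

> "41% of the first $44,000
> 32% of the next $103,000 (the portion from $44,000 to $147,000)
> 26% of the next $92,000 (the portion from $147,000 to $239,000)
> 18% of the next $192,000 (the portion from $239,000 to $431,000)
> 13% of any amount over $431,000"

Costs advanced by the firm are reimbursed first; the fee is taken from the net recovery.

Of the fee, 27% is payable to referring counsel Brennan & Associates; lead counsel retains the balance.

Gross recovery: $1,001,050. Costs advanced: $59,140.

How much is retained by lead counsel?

Fee base (net of costs): $1,001,050 − $59,140 = $941,910
First $44,000 at 41% = $18,040.00
Next $103,000 at 32% = $32,960.00
Next $92,000 at 26% = $23,920.00
Next $192,000 at 18% = $34,560.00
Remaining $510,910 at 13% = $66,418.30
Fee: $18,040.00 + $32,960.00 + $23,920.00 + $34,560.00 + $66,418.30 = $175,898.30
Referral share: 27% of $175,898.30 = $47,492.54; lead counsel retains $175,898.30 − $47,492.54 = $128,405.76.

$128,405.76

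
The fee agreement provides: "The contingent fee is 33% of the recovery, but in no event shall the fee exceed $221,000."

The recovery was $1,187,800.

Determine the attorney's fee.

$221,000.00

33% of $1,187,800 = $391,974.00
That exceeds the $221,000 cap, so the fee is capped at $221,000.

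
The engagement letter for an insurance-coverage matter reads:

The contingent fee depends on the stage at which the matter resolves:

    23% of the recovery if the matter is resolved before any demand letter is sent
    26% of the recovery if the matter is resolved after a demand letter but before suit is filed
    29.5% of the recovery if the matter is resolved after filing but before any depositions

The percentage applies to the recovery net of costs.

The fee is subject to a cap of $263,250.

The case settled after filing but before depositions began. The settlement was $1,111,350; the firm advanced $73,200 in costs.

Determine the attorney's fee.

$263,250.00

Fee base (net of costs): $1,111,350 − $73,200 = $1,038,150
The matter settled after filing but before depositions began, so the 29.5% rate applies.
$1,038,150 × 29.5% = $306,254.25
$306,254.25 exceeds the $263,250 cap, so the fee is capped at $263,250.00.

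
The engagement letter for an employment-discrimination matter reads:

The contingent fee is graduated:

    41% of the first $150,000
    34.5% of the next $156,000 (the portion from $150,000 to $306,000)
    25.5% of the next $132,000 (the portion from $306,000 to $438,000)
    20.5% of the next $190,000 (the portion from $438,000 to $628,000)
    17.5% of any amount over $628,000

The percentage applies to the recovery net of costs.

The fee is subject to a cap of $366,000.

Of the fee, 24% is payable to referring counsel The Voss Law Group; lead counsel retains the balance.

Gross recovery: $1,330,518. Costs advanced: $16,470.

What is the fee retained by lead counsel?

$234,071.18

Fee base (net of costs): $1,330,518 − $16,470 = $1,314,048
First $150,000 at 41% = $61,500.00
Next $156,000 at 34.5% = $53,820.00
Next $132,000 at 25.5% = $33,660.00
Next $190,000 at 20.5% = $38,950.00
Remaining $686,048 at 17.5% = $120,058.40
Fee: $61,500.00 + $53,820.00 + $33,660.00 + $38,950.00 + $120,058.40 = $307,988.40
$307,988.40 is under the $366,000 cap.
Referral share: 24% of $307,988.40 = $73,917.22; lead counsel retains $307,988.40 − $73,917.22 = $234,071.18.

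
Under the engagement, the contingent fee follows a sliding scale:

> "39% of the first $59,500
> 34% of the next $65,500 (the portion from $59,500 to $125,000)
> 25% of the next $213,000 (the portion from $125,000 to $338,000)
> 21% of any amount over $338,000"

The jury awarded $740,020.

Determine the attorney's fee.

First $59,500 at 39% = $23,205.00
Next $65,500 at 34% = $22,270.00
Next $213,000 at 25% = $53,250.00
Remaining $402,020 at 21% = $84,424.20
Fee: $23,205.00 + $22,270.00 + $53,250.00 + $84,424.20 = $183,149.20

$183,149.20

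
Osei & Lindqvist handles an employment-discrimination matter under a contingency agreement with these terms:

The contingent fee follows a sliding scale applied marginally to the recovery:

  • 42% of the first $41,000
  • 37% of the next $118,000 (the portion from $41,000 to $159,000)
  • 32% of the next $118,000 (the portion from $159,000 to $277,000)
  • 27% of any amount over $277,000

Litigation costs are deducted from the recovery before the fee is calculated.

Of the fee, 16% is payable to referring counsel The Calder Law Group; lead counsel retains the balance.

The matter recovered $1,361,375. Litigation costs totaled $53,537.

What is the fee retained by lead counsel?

$316,651.66

Fee base (net of costs): $1,361,375 − $53,537 = $1,307,838
First $41,000 at 42% = $17,220.00
Next $118,000 at 37% = $43,660.00
Next $118,000 at 32% = $37,760.00
Remaining $1,030,838 at 27% = $278,326.26
Fee: $17,220.00 + $43,660.00 + $37,760.00 + $278,326.26 = $376,966.26
Referral share: 16% of $376,966.26 = $60,314.60; lead counsel retains $376,966.26 − $60,314.60 = $316,651.66.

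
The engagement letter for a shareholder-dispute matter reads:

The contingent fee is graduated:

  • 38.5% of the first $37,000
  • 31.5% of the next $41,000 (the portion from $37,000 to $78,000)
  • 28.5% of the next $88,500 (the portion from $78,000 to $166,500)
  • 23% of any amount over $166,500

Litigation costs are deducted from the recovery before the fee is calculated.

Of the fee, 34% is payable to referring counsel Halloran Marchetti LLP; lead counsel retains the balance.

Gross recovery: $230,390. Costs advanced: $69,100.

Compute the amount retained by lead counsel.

$33,592.45

Fee base (net of costs): $230,390 − $69,100 = $161,290
First $37,000 at 38.5% = $14,245.00
Next $41,000 at 31.5% = $12,915.00
Remaining $83,290 at 28.5% = $23,737.65
Fee: $14,245.00 + $12,915.00 + $23,737.65 = $50,897.65
Referral share: 34% of $50,897.65 = $17,305.20; lead counsel retains $50,897.65 − $17,305.20 = $33,592.45.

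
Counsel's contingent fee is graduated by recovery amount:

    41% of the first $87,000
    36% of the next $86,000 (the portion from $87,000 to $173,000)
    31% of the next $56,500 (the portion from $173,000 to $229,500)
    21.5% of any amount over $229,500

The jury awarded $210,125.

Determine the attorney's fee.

$78,138.75

First $87,000 at 41% = $35,670.00
Next $86,000 at 36% = $30,960.00
Remaining $37,125 at 31% = $11,508.75
Fee: $35,670.00 + $30,960.00 + $11,508.75 = $78,138.75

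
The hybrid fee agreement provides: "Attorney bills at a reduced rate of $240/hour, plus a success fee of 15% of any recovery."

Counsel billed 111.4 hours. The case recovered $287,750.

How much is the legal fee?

$69,898.50

Hourly: 111.4 × $240 = $26,736.00
Success fee: 15% of $287,750 = $43,162.50
Total: $26,736.00 + $43,162.50 = $69,898.50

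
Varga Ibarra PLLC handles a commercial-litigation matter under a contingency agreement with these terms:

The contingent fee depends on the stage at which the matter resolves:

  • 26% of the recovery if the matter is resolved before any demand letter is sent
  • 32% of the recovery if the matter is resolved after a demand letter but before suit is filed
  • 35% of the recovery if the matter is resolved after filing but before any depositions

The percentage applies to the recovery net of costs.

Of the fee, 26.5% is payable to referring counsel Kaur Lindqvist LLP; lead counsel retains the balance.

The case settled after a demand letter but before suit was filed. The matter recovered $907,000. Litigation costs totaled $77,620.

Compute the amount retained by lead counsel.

Fee base (net of costs): $907,000 − $77,620 = $829,380
The matter settled after a demand letter but before suit was filed, so the 32% rate applies.
$829,380 × 32% = $265,401.60
Referral share: 26.5% of $265,401.60 = $70,331.42; lead counsel retains $265,401.60 − $70,331.42 = $195,070.18.

$195,070.18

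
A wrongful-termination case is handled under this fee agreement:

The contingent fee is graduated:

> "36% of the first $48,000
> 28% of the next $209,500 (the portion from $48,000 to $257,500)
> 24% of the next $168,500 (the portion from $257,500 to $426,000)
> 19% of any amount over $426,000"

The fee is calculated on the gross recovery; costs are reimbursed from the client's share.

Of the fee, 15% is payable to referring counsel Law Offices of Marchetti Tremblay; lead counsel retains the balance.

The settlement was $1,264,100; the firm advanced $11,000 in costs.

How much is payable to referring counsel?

Fee base is the gross recovery, $1,264,100; costs are reimbursed separately.
First $48,000 at 36% = $17,280.00
Next $209,500 at 28% = $58,660.00
Next $168,500 at 24% = $40,440.00
Remaining $838,100 at 19% = $159,239.00
Fee: $17,280.00 + $58,660.00 + $40,440.00 + $159,239.00 = $275,619.00
Referral share: 15% of $275,619.00 = $41,342.85; lead counsel retains $275,619.00 − $41,342.85 = $234,276.15.

$41,342.85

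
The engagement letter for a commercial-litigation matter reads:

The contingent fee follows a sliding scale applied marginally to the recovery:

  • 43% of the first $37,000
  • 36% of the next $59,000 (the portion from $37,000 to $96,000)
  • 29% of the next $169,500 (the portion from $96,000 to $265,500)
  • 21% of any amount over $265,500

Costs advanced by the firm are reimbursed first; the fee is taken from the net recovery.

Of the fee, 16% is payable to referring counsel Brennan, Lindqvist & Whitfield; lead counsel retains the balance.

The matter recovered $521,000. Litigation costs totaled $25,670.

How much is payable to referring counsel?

$21,531.09

Fee base (net of costs): $521,000 − $25,670 = $495,330
First $37,000 at 43% = $15,910.00
Next $59,000 at 36% = $21,240.00
Next $169,500 at 29% = $49,155.00
Remaining $229,830 at 21% = $48,264.30
Fee: $15,910.00 + $21,240.00 + $49,155.00 + $48,264.30 = $134,569.30
Referral share: 16% of $134,569.30 = $21,531.09; lead counsel retains $134,569.30 − $21,531.09 = $113,038.21.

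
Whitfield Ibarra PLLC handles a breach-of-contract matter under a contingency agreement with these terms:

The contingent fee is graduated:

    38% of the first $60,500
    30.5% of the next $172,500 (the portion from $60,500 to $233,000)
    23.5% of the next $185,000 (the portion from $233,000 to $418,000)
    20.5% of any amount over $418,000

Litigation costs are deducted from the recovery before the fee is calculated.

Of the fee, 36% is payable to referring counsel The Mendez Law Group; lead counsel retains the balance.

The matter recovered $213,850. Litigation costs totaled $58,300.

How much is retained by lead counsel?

Fee base (net of costs): $213,850 − $58,300 = $155,550
First $60,500 at 38% = $22,990.00
Remaining $95,050 at 30.5% = $28,990.25
Fee: $22,990.00 + $28,990.25 = $51,980.25
Referral share: 36% of $51,980.25 = $18,712.89; lead counsel retains $51,980.25 − $18,712.89 = $33,267.36.

$33,267.36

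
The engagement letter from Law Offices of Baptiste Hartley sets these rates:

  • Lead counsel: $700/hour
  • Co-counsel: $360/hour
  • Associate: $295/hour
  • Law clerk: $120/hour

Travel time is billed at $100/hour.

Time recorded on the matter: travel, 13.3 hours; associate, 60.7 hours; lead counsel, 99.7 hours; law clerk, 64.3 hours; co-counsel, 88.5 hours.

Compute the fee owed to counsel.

Lead counsel: 99.7 × $700 = $69,790.00
Co-counsel: 88.5 × $360 = $31,860.00
Associate: 60.7 × $295 = $17,906.50
Law clerk: 64.3 × $120 = $7,716.00
Subtotal: $69,790.00 + $31,860.00 + $17,906.50 + $7,716.00 = $127,272.50
Travel: 13.3 × $100 = $1,330.00
Total: $127,272.50 + $1,330.00 = $128,602.50

$128,602.50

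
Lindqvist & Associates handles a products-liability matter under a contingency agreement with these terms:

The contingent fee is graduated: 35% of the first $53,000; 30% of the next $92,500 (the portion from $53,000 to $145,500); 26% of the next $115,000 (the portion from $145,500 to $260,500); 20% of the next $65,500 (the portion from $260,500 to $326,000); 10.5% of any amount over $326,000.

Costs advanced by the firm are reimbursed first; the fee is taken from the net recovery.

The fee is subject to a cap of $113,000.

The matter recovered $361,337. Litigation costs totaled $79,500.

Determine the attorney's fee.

$80,467.40

Fee base (net of costs): $361,337 − $79,500 = $281,837
First $53,000 at 35% = $18,550.00
Next $92,500 at 30% = $27,750.00
Next $115,000 at 26% = $29,900.00
Remaining $21,337 at 20% = $4,267.40
Fee: $18,550.00 + $27,750.00 + $29,900.00 + $4,267.40 = $80,467.40
$80,467.40 is under the $113,000 cap.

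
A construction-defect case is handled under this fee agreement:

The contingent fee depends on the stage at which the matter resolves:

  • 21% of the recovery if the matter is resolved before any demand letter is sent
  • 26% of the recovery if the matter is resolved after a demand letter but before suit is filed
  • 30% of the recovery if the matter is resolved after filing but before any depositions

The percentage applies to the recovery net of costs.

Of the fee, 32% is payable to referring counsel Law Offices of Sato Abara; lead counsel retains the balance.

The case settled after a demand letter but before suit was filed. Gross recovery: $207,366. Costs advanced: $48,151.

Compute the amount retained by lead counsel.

Fee base (net of costs): $207,366 − $48,151 = $159,215
The matter settled after a demand letter but before suit was filed, so the 26% rate applies.
$159,215 × 26% = $41,395.90
Referral share: 32% of $41,395.90 = $13,246.69; lead counsel retains $41,395.90 − $13,246.69 = $28,149.21.

$28,149.21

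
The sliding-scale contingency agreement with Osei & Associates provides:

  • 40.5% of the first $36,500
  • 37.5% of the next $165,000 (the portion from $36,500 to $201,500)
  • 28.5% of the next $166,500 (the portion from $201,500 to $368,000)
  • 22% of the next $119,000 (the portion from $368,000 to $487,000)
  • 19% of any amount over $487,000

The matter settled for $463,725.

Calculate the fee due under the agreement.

First $36,500 at 40.5% = $14,782.50
Next $165,000 at 37.5% = $61,875.00
Next $166,500 at 28.5% = $47,452.50
Remaining $95,725 at 22% = $21,059.50
Fee: $14,782.50 + $61,875.00 + $47,452.50 + $21,059.50 = $145,169.50

$145,169.50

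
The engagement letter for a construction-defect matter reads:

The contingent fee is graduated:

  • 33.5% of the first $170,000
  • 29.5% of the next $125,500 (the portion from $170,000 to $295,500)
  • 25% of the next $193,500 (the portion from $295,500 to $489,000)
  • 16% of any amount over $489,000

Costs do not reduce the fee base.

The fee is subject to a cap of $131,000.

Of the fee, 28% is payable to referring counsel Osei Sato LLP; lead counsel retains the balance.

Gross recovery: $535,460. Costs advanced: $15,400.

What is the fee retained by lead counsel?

Fee base is the gross recovery, $535,460; costs are reimbursed separately.
First $170,000 at 33.5% = $56,950.00
Next $125,500 at 29.5% = $37,022.50
Next $193,500 at 25% = $48,375.00
Remaining $46,460 at 16% = $7,433.60
Fee: $56,950.00 + $37,022.50 + $48,375.00 + $7,433.60 = $149,781.10
$149,781.10 exceeds the $131,000 cap, so the fee is capped at $131,000.00.
Referral share: 28% of $131,000.00 = $36,680.00; lead counsel retains $131,000.00 − $36,680.00 = $94,320.00.

$94,320.00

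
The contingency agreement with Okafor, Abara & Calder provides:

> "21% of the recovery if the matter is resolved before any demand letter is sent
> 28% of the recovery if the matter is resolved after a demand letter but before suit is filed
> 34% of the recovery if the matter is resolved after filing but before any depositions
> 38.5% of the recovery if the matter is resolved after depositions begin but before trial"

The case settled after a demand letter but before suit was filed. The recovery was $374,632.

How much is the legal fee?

The matter settled after a demand letter but before suit was filed, so the 28% rate applies.
$374,632 × 28% = $104,896.96

$104,896.96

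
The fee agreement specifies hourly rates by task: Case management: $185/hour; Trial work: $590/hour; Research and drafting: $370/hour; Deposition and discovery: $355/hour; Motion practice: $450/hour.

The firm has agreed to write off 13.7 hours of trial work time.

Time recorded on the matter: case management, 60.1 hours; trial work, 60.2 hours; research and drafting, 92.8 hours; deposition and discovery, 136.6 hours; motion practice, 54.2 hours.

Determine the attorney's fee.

Case management: 60.1 × $185 = $11,118.50
Trial work: 60.2 × $590 = $35,518.00
Research and drafting: 92.8 × $370 = $34,336.00
Deposition and discovery: 136.6 × $355 = $48,493.00
Motion practice: 54.2 × $450 = $24,390.00
Subtotal: $153,855.50
Write-off: 13.7 × $590 = $8,083.00
Total: $153,855.50 − $8,083.00 = $145,772.50

$145,772.50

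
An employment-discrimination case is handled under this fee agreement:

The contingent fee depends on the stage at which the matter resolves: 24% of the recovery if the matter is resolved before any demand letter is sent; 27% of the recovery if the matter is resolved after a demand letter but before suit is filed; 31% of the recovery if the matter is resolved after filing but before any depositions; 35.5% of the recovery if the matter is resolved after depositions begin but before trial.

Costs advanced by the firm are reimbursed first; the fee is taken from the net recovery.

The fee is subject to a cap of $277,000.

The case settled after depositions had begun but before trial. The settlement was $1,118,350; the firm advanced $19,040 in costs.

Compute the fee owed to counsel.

Fee base (net of costs): $1,118,350 − $19,040 = $1,099,310
The matter settled after depositions had begun but before trial, so the 35.5% rate applies.
$1,099,310 × 35.5% = $390,255.05
$390,255.05 exceeds the $277,000 cap, so the fee is capped at $277,000.00.

$277,000.00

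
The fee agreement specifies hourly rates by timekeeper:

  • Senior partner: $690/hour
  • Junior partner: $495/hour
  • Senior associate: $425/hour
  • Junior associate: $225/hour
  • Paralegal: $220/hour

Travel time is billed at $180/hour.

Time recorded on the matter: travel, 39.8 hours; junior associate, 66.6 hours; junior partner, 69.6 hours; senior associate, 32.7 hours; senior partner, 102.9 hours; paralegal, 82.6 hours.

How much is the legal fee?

$159,671.50

Senior partner: 102.9 × $690 = $71,001.00
Junior partner: 69.6 × $495 = $34,452.00
Senior associate: 32.7 × $425 = $13,897.50
Junior associate: 66.6 × $225 = $14,985.00
Paralegal: 82.6 × $220 = $18,172.00
Subtotal: $71,001.00 + $34,452.00 + $13,897.50 + $14,985.00 + $18,172.00 = $152,507.50
Travel: 39.8 × $180 = $7,164.00
Total: $152,507.50 + $7,164.00 = $159,671.50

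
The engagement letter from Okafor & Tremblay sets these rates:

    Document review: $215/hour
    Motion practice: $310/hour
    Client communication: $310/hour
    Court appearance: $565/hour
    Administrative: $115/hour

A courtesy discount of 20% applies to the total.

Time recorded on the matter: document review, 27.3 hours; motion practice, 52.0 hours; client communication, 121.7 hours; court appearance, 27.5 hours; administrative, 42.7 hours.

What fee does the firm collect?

$64,131.60

Document review: 27.3 × $215 = $5,869.50
Motion practice: 52.0 × $310 = $16,120.00
Client communication: 121.7 × $310 = $37,727.00
Court appearance: 27.5 × $565 = $15,537.50
Administrative: 42.7 × $115 = $4,910.50
Subtotal: $80,164.50
Less 20% discount: −$16,032.90
Total: $80,164.50 − $16,032.90 = $64,131.60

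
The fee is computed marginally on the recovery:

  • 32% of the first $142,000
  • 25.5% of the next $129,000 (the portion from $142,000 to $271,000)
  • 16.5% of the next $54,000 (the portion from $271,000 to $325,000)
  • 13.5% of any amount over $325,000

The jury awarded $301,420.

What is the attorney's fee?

First $142,000 at 32% = $45,440.00
Next $129,000 at 25.5% = $32,895.00
Remaining $30,420 at 16.5% = $5,019.30
Fee: $45,440.00 + $32,895.00 + $5,019.30 = $83,354.30

$83,354.30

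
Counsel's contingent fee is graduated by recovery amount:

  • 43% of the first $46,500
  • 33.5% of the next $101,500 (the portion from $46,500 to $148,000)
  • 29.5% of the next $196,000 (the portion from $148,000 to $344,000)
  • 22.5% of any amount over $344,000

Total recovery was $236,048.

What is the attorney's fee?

$79,971.66

First $46,500 at 43% = $19,995.00
Next $101,500 at 33.5% = $34,002.50
Remaining $88,048 at 29.5% = $25,974.16
Fee: $19,995.00 + $34,002.50 + $25,974.16 = $79,971.66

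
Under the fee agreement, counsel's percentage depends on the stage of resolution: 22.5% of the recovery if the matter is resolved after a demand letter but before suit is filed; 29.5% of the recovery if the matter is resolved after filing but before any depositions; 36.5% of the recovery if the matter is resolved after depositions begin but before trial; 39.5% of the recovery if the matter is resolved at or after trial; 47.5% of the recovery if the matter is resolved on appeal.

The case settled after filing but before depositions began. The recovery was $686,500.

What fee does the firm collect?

$202,517.50

The matter settled after filing but before depositions began, so the 29.5% rate applies.
$686,500 × 29.5% = $202,517.50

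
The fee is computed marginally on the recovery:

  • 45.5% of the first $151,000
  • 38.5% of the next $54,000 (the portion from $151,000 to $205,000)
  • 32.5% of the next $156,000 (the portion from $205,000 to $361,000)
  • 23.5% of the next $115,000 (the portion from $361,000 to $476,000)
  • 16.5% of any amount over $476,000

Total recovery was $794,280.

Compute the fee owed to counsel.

First $151,000 at 45.5% = $68,705.00
Next $54,000 at 38.5% = $20,790.00
Next $156,000 at 32.5% = $50,700.00
Next $115,000 at 23.5% = $27,025.00
Remaining $318,280 at 16.5% = $52,516.20
Fee: $68,705.00 + $20,790.00 + $50,700.00 + $27,025.00 + $52,516.20 = $219,736.20

$219,736.20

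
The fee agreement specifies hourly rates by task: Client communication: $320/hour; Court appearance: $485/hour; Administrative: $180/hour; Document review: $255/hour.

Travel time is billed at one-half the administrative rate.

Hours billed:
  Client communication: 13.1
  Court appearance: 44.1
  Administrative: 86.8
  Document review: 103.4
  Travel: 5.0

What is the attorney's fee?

Client communication: 13.1 × $320 = $4,192.00
Court appearance: 44.1 × $485 = $21,388.50
Administrative: 86.8 × $180 = $15,624.00
Document review: 103.4 × $255 = $26,367.00
Subtotal: $4,192.00 + $21,388.50 + $15,624.00 + $26,367.00 = $67,571.50
Travel: 5.0 × ($180 ÷ 2) = 5.0 × $90.00 = $450.00
Total: $67,571.50 + $450.00 = $68,021.50

$68,021.50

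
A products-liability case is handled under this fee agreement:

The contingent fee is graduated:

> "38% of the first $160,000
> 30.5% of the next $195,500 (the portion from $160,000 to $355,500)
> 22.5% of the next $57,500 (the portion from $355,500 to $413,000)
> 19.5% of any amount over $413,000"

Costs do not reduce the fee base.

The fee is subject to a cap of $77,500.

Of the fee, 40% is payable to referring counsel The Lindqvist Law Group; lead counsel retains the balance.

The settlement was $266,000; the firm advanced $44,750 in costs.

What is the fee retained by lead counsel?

Fee base is the gross recovery, $266,000; costs are reimbursed separately.
First $160,000 at 38% = $60,800.00
Remaining $106,000 at 30.5% = $32,330.00
Fee: $60,800.00 + $32,330.00 = $93,130.00
$93,130.00 exceeds the $77,500 cap, so the fee is capped at $77,500.00.
Referral share: 40% of $77,500.00 = $31,000.00; lead counsel retains $77,500.00 − $31,000.00 = $46,500.00.

$46,500.00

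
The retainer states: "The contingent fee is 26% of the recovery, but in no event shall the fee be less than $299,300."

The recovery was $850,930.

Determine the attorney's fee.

26% of $850,930 = $221,241.80
That is below the $299,300 minimum, so the minimum applies.

$299,300.00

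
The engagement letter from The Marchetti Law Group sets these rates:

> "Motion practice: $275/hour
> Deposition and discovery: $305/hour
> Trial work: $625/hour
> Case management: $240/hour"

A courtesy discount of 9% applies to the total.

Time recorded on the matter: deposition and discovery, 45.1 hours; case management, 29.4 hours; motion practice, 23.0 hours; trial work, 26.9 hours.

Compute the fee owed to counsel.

Motion practice: 23.0 × $275 = $6,325.00
Deposition and discovery: 45.1 × $305 = $13,755.50
Trial work: 26.9 × $625 = $16,812.50
Case management: 29.4 × $240 = $7,056.00
Subtotal: $43,949.00
Less 9% discount: −$3,955.41
Total: $43,949.00 − $3,955.41 = $39,993.59

$39,993.59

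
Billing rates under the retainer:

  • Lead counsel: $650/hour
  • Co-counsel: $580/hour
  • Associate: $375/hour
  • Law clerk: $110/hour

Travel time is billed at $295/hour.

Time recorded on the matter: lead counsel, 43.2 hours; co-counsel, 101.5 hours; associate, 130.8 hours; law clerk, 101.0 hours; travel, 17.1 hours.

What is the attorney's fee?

$152,154.50

Lead counsel: 43.2 × $650 = $28,080.00
Co-counsel: 101.5 × $580 = $58,870.00
Associate: 130.8 × $375 = $49,050.00
Law clerk: 101.0 × $110 = $11,110.00
Subtotal: $28,080.00 + $58,870.00 + $49,050.00 + $11,110.00 = $147,110.00
Travel: 17.1 × $295 = $5,044.50
Total: $147,110.00 + $5,044.50 = $152,154.50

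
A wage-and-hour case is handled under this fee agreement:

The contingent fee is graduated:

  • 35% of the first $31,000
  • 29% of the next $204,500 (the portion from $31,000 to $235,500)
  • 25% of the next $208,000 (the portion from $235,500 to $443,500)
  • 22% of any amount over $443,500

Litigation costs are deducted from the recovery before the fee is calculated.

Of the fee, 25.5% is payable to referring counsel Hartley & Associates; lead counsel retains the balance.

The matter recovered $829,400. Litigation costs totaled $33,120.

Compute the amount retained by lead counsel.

$148,826.12

Fee base (net of costs): $829,400 − $33,120 = $796,280
First $31,000 at 35% = $10,850.00
Next $204,500 at 29% = $59,305.00
Next $208,000 at 25% = $52,000.00
Remaining $352,780 at 22% = $77,611.60
Fee: $10,850.00 + $59,305.00 + $52,000.00 + $77,611.60 = $199,766.60
Referral share: 25.5% of $199,766.60 = $50,940.48; lead counsel retains $199,766.60 − $50,940.48 = $148,826.12.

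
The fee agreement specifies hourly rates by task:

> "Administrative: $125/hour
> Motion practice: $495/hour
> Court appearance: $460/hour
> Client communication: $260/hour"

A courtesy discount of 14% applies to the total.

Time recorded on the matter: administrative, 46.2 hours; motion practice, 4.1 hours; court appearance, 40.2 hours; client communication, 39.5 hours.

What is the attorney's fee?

Administrative: 46.2 × $125 = $5,775.00
Motion practice: 4.1 × $495 = $2,029.50
Court appearance: 40.2 × $460 = $18,492.00
Client communication: 39.5 × $260 = $10,270.00
Subtotal: $36,566.50
Less 14% discount: −$5,119.31
Total: $36,566.50 − $5,119.31 = $31,447.19

$31,447.19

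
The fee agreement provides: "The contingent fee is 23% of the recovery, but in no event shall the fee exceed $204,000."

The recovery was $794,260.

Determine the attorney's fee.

23% of $794,260 = $182,679.80
That is under the $204,000 cap.

$182,679.80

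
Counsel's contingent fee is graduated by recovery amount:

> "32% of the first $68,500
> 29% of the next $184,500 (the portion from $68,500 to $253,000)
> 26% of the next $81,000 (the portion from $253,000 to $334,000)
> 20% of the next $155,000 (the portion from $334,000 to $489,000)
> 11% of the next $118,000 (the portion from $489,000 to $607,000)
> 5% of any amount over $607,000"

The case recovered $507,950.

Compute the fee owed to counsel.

$129,569.50

First $68,500 at 32% = $21,920.00
Next $184,500 at 29% = $53,505.00
Next $81,000 at 26% = $21,060.00
Next $155,000 at 20% = $31,000.00
Remaining $18,950 at 11% = $2,084.50
Fee: $21,920.00 + $53,505.00 + $21,060.00 + $31,000.00 + $2,084.50 = $129,569.50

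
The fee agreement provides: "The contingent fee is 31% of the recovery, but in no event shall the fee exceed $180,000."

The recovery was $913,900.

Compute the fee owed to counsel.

31% of $913,900 = $283,309.00
That exceeds the $180,000 cap, so the fee is capped at $180,000.

$180,000.00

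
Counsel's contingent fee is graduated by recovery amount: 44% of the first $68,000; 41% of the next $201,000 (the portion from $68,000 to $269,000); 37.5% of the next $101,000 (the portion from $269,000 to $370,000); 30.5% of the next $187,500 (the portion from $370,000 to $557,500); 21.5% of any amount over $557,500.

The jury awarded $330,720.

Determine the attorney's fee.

First $68,000 at 44% = $29,920.00
Next $201,000 at 41% = $82,410.00
Remaining $61,720 at 37.5% = $23,145.00
Fee: $29,920.00 + $82,410.00 + $23,145.00 = $135,475.00

$135,475.00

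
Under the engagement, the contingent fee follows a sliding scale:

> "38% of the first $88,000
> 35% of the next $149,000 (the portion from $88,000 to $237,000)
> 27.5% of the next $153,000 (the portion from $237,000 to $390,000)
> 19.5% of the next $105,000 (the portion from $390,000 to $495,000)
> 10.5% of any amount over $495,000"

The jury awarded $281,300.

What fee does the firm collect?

First $88,000 at 38% = $33,440.00
Next $149,000 at 35% = $52,150.00
Remaining $44,300 at 27.5% = $12,182.50
Fee: $33,440.00 + $52,150.00 + $12,182.50 = $97,772.50

$97,772.50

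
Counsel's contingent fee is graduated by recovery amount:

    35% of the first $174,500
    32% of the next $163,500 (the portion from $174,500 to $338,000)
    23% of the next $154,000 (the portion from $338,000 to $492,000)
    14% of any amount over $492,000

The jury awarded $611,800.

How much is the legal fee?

First $174,500 at 35% = $61,075.00
Next $163,500 at 32% = $52,320.00
Next $154,000 at 23% = $35,420.00
Remaining $119,800 at 14% = $16,772.00
Fee: $61,075.00 + $52,320.00 + $35,420.00 + $16,772.00 = $165,587.00

$165,587.00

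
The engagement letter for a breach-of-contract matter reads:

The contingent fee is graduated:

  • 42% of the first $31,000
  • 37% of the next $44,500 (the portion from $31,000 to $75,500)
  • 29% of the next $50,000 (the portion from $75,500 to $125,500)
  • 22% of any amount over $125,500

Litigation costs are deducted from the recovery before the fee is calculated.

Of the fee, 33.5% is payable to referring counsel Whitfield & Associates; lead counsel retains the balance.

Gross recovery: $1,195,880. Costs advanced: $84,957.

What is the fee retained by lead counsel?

$173,417.41

Fee base (net of costs): $1,195,880 − $84,957 = $1,110,923
First $31,000 at 42% = $13,020.00
Next $44,500 at 37% = $16,465.00
Next $50,000 at 29% = $14,500.00
Remaining $985,423 at 22% = $216,793.06
Fee: $13,020.00 + $16,465.00 + $14,500.00 + $216,793.06 = $260,778.06
Referral share: 33.5% of $260,778.06 = $87,360.65; lead counsel retains $260,778.06 − $87,360.65 = $173,417.41.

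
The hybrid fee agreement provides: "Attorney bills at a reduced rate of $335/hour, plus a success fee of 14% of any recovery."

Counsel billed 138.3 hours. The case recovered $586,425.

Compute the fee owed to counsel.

$128,430.00

Hourly: 138.3 × $335 = $46,330.50
Success fee: 14% of $586,425 = $82,099.50
Total: $46,330.50 + $82,099.50 = $128,430.00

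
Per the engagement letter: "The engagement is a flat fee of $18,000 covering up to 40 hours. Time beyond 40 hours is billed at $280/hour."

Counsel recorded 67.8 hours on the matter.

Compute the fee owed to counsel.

$25,784.00

Flat fee: $18,000.00
Excess hours: 67.8 − 40 = 27.8
Overrun: 27.8 × $280 = $7,784.00
Total: $18,000.00 + $7,784.00 = $25,784.00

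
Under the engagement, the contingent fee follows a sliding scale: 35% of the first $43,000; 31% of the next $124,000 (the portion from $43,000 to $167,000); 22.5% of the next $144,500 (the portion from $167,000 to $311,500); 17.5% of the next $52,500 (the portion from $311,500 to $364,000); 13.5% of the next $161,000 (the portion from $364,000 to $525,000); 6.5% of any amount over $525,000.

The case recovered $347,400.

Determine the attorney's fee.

$92,285.00

First $43,000 at 35% = $15,050.00
Next $124,000 at 31% = $38,440.00
Next $144,500 at 22.5% = $32,512.50
Remaining $35,900 at 17.5% = $6,282.50
Fee: $15,050.00 + $38,440.00 + $32,512.50 + $6,282.50 = $92,285.00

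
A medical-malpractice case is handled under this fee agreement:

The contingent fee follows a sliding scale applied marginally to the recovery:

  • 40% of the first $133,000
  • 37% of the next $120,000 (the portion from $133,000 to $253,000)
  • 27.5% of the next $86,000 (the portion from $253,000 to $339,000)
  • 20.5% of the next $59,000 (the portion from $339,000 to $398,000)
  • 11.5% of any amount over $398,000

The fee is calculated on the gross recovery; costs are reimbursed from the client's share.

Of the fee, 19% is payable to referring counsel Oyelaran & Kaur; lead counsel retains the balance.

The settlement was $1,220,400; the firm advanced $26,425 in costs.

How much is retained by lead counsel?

Fee base is the gross recovery, $1,220,400; costs are reimbursed separately.
First $133,000 at 40% = $53,200.00
Next $120,000 at 37% = $44,400.00
Next $86,000 at 27.5% = $23,650.00
Next $59,000 at 20.5% = $12,095.00
Remaining $822,400 at 11.5% = $94,576.00
Fee: $53,200.00 + $44,400.00 + $23,650.00 + $12,095.00 + $94,576.00 = $227,921.00
Referral share: 19% of $227,921.00 = $43,304.99; lead counsel retains $227,921.00 − $43,304.99 = $184,616.01.

$184,616.01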